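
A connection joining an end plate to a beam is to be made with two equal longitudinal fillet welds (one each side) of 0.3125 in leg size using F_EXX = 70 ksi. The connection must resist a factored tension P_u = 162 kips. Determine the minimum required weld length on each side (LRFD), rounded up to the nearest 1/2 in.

Throat t_e = 0.707 × 0.3125 = 0.2209 in.
φr_n = 0.75 × 0.6 × 70 × 0.2209 = 6.96 kips/in.
L_req = P_u / φr_n = 162 / 6.96 = 23.28 in total.
Per side: 23.28 / 2 = 11.64 in.
Round up → use L = 12 in on each side.

L = 12 in on each side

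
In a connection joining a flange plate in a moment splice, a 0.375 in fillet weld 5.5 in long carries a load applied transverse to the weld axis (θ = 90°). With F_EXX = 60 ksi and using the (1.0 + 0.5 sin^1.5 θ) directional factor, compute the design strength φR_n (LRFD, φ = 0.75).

t_e = 0.707 × 0.375 = 0.2651 in; A_we = 0.2651 × 5.5 = 1.458 in².
Directional factor: 1.0 + 0.5 sin^1.5(90°) = 1.5.
F_nw = 0.6 × 60 × 1.5 = 54 ksi.
φR_n = 0.75 × 54 × 1.458 = 59.06 kip.

φR_n ≈ 59.1 kip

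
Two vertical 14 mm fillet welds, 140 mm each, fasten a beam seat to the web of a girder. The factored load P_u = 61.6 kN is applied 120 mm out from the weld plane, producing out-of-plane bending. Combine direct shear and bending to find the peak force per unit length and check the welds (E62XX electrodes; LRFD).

E62XX → F_EXX = 620 MPa.
L_w = 2 × 140 = 280 mm; section modulus (unit throat) S = 2 × L²/6 = 6533 mm².
Direct shear f_v = P/L_w = 61.6×10³/280 = 220 N/mm.
Moment M = P × e = 61.6×10³ × 120 = 7392000 N·mm; bending f_b = M/S = 1131 N/mm.
f_max = √(f_v² + f_b²) = √(220² + 1131²) = 1153 N/mm.
φr_n = 0.75 × 0.6 × 620 × (0.707 × 14) = 2762 N/mm → adequate.

f_max ≈ 1150 N/mm; adequate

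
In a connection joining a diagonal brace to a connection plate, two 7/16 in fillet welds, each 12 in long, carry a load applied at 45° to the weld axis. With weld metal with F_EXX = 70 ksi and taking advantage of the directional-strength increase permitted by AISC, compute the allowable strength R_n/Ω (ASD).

R_n/Ω ≈ 202 kips

t_e = 0.707 × 0.4375 = 0.3093 in; A_we = 0.3093 × 24 = 7.423 in².
Directional factor: 1.0 + 0.5 sin^1.5(45°) = 1.297.
F_nw = 0.6 × 70 × 1.297 = 54.49 ksi.
R_n/Ω = (54.49 × 7.423) / 2.0 = 202.2 kips.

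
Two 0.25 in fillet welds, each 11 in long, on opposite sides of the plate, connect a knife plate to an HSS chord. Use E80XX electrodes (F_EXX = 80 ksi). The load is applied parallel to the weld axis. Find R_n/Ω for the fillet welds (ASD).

Effective throat t_e = 0.707 × 0.25 = 0.1767 in.
Total length L = 22 in; A_we = 0.1767 × 22 = 3.888 in².
F_nw = 0.6 F_EXX = 0.6 × 80 = 48 ksi.
R_n = 48 × 3.888 = 186.6 kips; R_n/Ω = 186.6/2.0 = 93.32 kips.

R_n/Ω ≈ 93.3 kips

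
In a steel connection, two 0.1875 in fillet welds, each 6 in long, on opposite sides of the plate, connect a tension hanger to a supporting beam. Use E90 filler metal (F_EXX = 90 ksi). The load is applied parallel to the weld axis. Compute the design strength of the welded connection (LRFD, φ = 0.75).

φR_n ≈ 64.4 kip

Effective throat t_e = 0.707 × 0.1875 = 0.1326 in.
Total length L = 12 in; A_we = 0.1326 × 12 = 1.591 in².
F_nw = 0.6 F_EXX = 0.6 × 90 = 54 ksi.
φR_n = 0.75 × 54 × 1.591 = 64.43 kip.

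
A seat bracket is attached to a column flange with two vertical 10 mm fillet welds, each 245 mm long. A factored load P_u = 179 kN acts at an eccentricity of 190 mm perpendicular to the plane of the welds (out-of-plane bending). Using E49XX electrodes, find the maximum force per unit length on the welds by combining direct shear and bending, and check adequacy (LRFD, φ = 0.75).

f_max ≈ 1740 N/mm; NOT adequate

E49XX → F_EXX = 490 MPa.
L_w = 2 × 245 = 490 mm; section modulus (unit throat) S = 2 × L²/6 = 20010 mm².
Direct shear f_v = P/L_w = 179×10³/490 = 365.3 N/mm.
Moment M = P × e = 179×10³ × 190 = 34010000 N·mm; bending f_b = M/S = 1700 N/mm.
f_max = √(f_v² + f_b²) = √(365.3² + 1700²) = 1739 N/mm.
φr_n = 0.75 × 0.6 × 490 × (0.707 × 10) = 1559 N/mm → NOT adequate.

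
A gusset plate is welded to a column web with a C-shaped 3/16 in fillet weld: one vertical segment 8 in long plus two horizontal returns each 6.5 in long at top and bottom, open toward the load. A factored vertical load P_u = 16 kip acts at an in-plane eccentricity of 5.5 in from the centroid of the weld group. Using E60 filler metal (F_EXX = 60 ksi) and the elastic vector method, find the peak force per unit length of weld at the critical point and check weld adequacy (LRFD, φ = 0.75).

f_max ≈ 2.15 kip/in; adequate

Total weld length L_w = 21 in. Treat welds as unit-width lines.
Centroid: x̄ = 2×6.5×3.25 / 21 = 2.012 in from the vertical weld.
Polar moment about centroid: J = I_x + I_y = [8³/12 + 2×6.5×4²] + [8×2.012² + 2(6.5³/12 + 6.5×1.238²)] = 348.7 in³.
Direct shear f_v = P/L_w = 16 / 21 = 0.7619 kip/in (vertical).
Torsion M = P·e = 16 × 5.5 = 88 kip·in.
Critical point at (x, y) = (4.488, 4) from centroid. f_tx = M·y/J = 1.009 kip/in; f_ty = M·x/J = 1.132 kip/in.
Resultant f_max = √[f_tx² + (f_v + f_ty)²] = √[1.009² + (0.7619 + 1.132)²] = 2.147 kip/in.
Capacity per unit length: φr_n = 0.75 × 0.6 × 60 × (0.707 × 0.1875) = 3.579 kip/in.
2.147 ≤ 3.579 → adequate.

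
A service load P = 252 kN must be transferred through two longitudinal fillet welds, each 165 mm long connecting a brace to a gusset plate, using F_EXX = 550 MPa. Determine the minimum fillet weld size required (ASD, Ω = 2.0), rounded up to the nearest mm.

Total weld length L = 330 mm.
Required throat t_e = P × Ω / (0.6 F_EXX × L) = 252 × 2.0 / (0.6 × 550 × 330 × 10⁻³) = 4.628 mm.
Required leg w = t_e / 0.707 = 6.546 mm → use 7 mm.

w = 7 mm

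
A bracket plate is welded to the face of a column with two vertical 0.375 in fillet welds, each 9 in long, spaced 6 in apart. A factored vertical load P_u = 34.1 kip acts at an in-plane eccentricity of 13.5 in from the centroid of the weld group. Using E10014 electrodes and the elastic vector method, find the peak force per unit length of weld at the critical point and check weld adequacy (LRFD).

f_max ≈ 9.96 kip/in; adequate

E100XX → F_EXX = 100 ksi.
Total weld length L_w = 18 in. Treat welds as unit-width lines.
Polar moment about centroid: J = 2[d³/12 + d(b/2)²] = 2[9³/12 + 9×3²] = 283.5 in³.
Direct shear f_v = P/L_w = 34.1 / 18 = 1.894 kip/in (vertical).
Torsion M = P·e = 34.1 × 13.5 = 460.35 kip·in.
Critical point at (x, y) = (3, 4.5) from centroid. f_tx = M·y/J = 7.307 kip/in; f_ty = M·x/J = 4.871 kip/in.
Resultant f_max = √[f_tx² + (f_v + f_ty)²] = √[7.307² + (1.894 + 4.871)²] = 9.958 kip/in.
Capacity per unit length: φr_n = 0.75 × 0.6 × 100 × (0.707 × 0.375) = 11.93 kip/in.
9.958 ≤ 11.93 → adequate.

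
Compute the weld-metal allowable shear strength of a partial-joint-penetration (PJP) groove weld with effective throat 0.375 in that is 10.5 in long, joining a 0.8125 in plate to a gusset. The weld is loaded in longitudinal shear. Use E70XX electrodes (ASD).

R_n/Ω ≈ 82.7 kips

E70XX → F_EXX = 70 ksi.
Effective throat (given) t_e = 0.375 in.
A_we = 0.375 × 10.5 = 3.938 in².
F_nw = 0.6 F_EXX = 42 ksi.
R_n/Ω = (42 × 3.938) / 2.0 = 82.69 kips.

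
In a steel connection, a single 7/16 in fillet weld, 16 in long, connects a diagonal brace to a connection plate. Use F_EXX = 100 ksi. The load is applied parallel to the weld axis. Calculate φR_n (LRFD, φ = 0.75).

Effective throat t_e = 0.707 × 0.4375 = 0.3093 in.
Total length L = 16 in; A_we = 0.3093 × 16 = 4.949 in².
F_nw = 0.6 F_EXX = 0.6 × 100 = 60 ksi.
φR_n = 0.75 × 60 × 4.949 = 222.7 kip.

φR_n ≈ 223 kip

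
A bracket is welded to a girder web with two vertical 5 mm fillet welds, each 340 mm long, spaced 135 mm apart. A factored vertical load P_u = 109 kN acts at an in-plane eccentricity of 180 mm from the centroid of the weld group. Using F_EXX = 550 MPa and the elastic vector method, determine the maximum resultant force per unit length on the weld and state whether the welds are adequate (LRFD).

f_max ≈ 456 N/mm; adequate

Total weld length L_w = 680 mm. Treat welds as unit-width lines.
Polar moment about centroid: J = 2[d³/12 + d(b/2)²] = 2[340³/12 + 340×67.5²] = 9649000 mm³.
Direct shear f_v = P/L_w = 109×10³ / 680 = 160.3 N/mm (vertical).
Torsion M = P·e = 109×10³ × 180 = 19620000 N·mm.
Critical point at (x, y) = (67.5, 170) from centroid. f_tx = M·y/J = 345.7 N/mm; f_ty = M·x/J = 137.3 N/mm.
Resultant f_max = √[f_tx² + (f_v + f_ty)²] = √[345.7² + (160.3 + 137.3)²] = 456.1 N/mm.
Capacity per unit length: φr_n = 0.75 × 0.6 × 550 × (0.707 × 5) = 874.9 N/mm.
456.1 ≤ 874.9 → adequate.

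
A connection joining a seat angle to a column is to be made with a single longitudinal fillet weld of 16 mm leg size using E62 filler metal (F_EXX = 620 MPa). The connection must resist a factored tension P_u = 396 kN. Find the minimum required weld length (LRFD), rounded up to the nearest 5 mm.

L = 130 mm

Throat t_e = 0.707 × 16 = 11.31 mm.
φr_n = 0.75 × 0.6 × 620 × 11.31 × 10⁻³ = 3.156 kN/mm.
L_req = P_u / φr_n = 396 / 3.156 = 125.5 mm total.
Round up → use L = 130 mm.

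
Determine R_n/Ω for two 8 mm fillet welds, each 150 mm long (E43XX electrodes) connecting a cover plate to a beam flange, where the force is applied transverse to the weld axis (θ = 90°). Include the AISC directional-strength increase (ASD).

E43XX → F_EXX = 430 MPa.
t_e = 0.707 × 8 = 5.656 mm; A_we = 5.656 × 300 = 1697 mm².
Directional factor: 1.0 + 0.5 sin^1.5(90°) = 1.5.
F_nw = 0.6 × 430 × 1.5 = 387 MPa.
R_n/Ω = (387 × 1697) / 2.0 × 10⁻³ = 328.3 kN.

R_n/Ω ≈ 328 kN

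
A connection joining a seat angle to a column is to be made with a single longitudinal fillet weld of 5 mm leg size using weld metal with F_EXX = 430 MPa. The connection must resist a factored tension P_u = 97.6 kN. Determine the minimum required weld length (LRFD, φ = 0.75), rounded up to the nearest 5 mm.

L = 145 mm

Throat t_e = 0.707 × 5 = 3.535 mm.
φr_n = 0.75 × 0.6 × 430 × 3.535 × 10⁻³ = 0.684 kN/mm.
L_req = P_u / φr_n = 97.6 / 0.684 = 142.7 mm total.
Round up → use L = 145 mm.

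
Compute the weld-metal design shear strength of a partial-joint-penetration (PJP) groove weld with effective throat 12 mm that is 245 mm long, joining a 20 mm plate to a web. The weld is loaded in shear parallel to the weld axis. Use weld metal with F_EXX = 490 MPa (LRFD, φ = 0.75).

Effective throat (given) t_e = 12 mm.
A_we = 12 × 245 = 2940 mm².
F_nw = 0.6 F_EXX = 294 MPa.
φR_n = 0.75 × 294 × 2940 × 10⁻³ = 648.3 kN.

φR_n ≈ 648 kN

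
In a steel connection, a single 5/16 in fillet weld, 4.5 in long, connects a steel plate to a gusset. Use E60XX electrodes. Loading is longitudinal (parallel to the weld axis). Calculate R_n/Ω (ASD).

E60XX → F_EXX = 60 ksi.
Effective throat t_e = 0.707 × 0.3125 = 0.2209 in.
Total length L = 4.5 in; A_we = 0.2209 × 4.5 = 0.9942 in².
F_nw = 0.6 F_EXX = 0.6 × 60 = 36 ksi.
R_n = 36 × 0.9942 = 35.79 kip; R_n/Ω = 35.79/2.0 = 17.9 kip.

R_n/Ω ≈ 17.9 kip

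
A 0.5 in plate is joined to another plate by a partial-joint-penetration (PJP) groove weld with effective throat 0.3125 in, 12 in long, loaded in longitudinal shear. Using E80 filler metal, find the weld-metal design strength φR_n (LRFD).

φR_n ≈ 135 kips

E80XX → F_EXX = 80 ksi.
Effective throat (given) t_e = 0.3125 in.
A_we = 0.3125 × 12 = 3.75 in².
F_nw = 0.6 F_EXX = 48 ksi.
φR_n = 0.75 × 48 × 3.75 = 135 kips.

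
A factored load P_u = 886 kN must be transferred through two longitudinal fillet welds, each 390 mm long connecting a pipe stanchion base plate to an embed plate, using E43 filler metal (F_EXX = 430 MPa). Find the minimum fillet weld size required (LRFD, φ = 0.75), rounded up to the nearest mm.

w = 9 mm

Total weld length L = 780 mm.
Required throat t_e = P_u / (φ × 0.6 F_EXX × L) = 886 / (0.75 × 0.6 × 430 × 780 × 10⁻³) = 5.87 mm.
Required leg w = t_e / 0.707 = 8.303 mm → use 9 mm.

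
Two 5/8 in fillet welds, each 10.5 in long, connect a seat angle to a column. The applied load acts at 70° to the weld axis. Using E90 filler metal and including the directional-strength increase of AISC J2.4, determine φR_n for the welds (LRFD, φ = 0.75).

φR_n ≈ 547 kips

E90XX → F_EXX = 90 ksi.
t_e = 0.707 × 0.625 = 0.4419 in; A_we = 0.4419 × 21 = 9.279 in².
Directional factor: 1.0 + 0.5 sin^1.5(70°) = 1.455.
F_nw = 0.6 × 90 × 1.455 = 78.59 ksi.
φR_n = 0.75 × 78.59 × 9.279 = 547 kips.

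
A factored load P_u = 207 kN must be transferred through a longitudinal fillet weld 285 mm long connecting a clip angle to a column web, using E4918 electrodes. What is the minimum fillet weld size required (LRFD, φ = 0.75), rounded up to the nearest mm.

w = 5 mm

E49XX → F_EXX = 490 MPa.
Total weld length L = 285 mm.
Required throat t_e = P_u / (φ × 0.6 F_EXX × L) = 207 / (0.75 × 0.6 × 490 × 285 × 10⁻³) = 3.294 mm.
Required leg w = t_e / 0.707 = 4.659 mm → use 5 mm.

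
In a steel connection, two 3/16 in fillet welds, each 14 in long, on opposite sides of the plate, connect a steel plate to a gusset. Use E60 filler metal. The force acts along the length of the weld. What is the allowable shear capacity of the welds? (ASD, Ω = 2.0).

R_n/Ω ≈ 66.8 kips

E60XX → F_EXX = 60 ksi.
Effective throat t_e = 0.707 × 0.1875 = 0.1326 in.
Total length L = 28 in; A_we = 0.1326 × 28 = 3.712 in².
F_nw = 0.6 F_EXX = 0.6 × 60 = 36 ksi.
R_n = 36 × 3.712 = 133.6 kips; R_n/Ω = 133.6/2.0 = 66.81 kips.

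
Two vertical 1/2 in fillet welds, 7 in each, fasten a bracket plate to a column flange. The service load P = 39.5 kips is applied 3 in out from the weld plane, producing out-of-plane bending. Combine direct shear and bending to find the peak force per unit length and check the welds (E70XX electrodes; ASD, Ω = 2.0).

f_max ≈ 7.78 kip/in; NOT adequate

E70XX → F_EXX = 70 ksi.
L_w = 2 × 7 = 14 in; section modulus (unit throat) S = 2 × L²/6 = 16.33 in².
Direct shear f_v = P/L_w = 39.5/14 = 2.821 kip/in.
Moment M = P × e = 39.5 × 3 = 118.5 kip·in; bending f_b = M/S = 7.255 kip/in.
f_max = √(f_v² + f_b²) = √(2.821² + 7.255²) = 7.784 kip/in.
r_n/Ω = (1/2.0) × 0.6 × 70 × (0.707 × 0.5) = 7.423 kip/in → NOT adequate.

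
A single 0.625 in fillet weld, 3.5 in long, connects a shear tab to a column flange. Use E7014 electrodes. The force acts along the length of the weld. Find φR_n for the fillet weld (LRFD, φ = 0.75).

φR_n ≈ 48.7 kip

E70XX → F_EXX = 70 ksi.
Effective throat t_e = 0.707 × 0.625 = 0.4419 in.
Total length L = 3.5 in; A_we = 0.4419 × 3.5 = 1.547 in².
F_nw = 0.6 F_EXX = 0.6 × 70 = 42 ksi.
φR_n = 0.75 × 42 × 1.547 = 48.72 kip.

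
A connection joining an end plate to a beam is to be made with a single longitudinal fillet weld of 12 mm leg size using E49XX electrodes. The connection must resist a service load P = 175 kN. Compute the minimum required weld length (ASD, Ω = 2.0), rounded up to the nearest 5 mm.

E49XX → F_EXX = 490 MPa.
Throat t_e = 0.707 × 12 = 8.484 mm.
r_n/Ω = (0.6 × 490 × 8.484) / 2.0 = 1247 N/mm = 1.247 kN/mm.
L_req = P / (r_n/Ω) = 175 / 1.247 = 140.3 mm total.
Round up → use L = 145 mm.

L = 145 mm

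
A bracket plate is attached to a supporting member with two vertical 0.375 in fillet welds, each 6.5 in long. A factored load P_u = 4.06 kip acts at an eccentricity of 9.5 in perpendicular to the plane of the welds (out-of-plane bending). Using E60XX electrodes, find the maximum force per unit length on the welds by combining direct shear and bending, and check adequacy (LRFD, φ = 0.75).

E60XX → F_EXX = 60 ksi.
L_w = 2 × 6.5 = 13 in; section modulus (unit throat) S = 2 × L²/6 = 14.08 in².
Direct shear f_v = P/L_w = 4.06/13 = 0.3123 kip/in.
Moment M = P × e = 4.06 × 9.5 = 38.57 kip·in; bending f_b = M/S = 2.739 kip/in.
f_max = √(f_v² + f_b²) = √(0.3123² + 2.739²) = 2.756 kip/in.
φr_n = 0.75 × 0.6 × 60 × (0.707 × 0.375) = 7.158 kip/in → adequate.

f_max ≈ 2.76 kip/in; adequate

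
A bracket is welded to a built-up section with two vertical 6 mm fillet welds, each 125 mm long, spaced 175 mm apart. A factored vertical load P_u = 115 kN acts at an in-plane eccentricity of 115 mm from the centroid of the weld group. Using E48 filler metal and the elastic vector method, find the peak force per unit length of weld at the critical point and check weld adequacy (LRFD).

f_max ≈ 1040 N/mm; NOT adequate

E48XX → F_EXX = 480 MPa.
Total weld length L_w = 250 mm. Treat welds as unit-width lines.
Polar moment about centroid: J = 2[d³/12 + d(b/2)²] = 2[125³/12 + 125×87.5²] = 2240000 mm³.
Direct shear f_v = P/L_w = 115×10³ / 250 = 460 N/mm (vertical).
Torsion M = P·e = 115×10³ × 115 = 13225000 N·mm.
Critical point at (x, y) = (87.5, 62.5) from centroid. f_tx = M·y/J = 369.1 N/mm; f_ty = M·x/J = 516.7 N/mm.
Resultant f_max = √[f_tx² + (f_v + f_ty)²] = √[369.1² + (460 + 516.7)²] = 1044 N/mm.
Capacity per unit length: φr_n = 0.75 × 0.6 × 480 × (0.707 × 6) = 916.3 N/mm.
1044 > 916.3 → NOT adequate.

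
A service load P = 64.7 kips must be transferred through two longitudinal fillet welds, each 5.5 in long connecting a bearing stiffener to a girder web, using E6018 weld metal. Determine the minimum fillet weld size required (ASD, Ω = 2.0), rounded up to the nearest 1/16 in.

E60XX → F_EXX = 60 ksi.
Total weld length L = 11 in.
Required throat t_e = P × Ω / (0.6 F_EXX × L) = 64.7 × 2.0 / (0.6 × 60 × 11) = 0.3268 in.
Required leg w = t_e / 0.707 = 0.4622 in → use 1/2 in.

w = 1/2 in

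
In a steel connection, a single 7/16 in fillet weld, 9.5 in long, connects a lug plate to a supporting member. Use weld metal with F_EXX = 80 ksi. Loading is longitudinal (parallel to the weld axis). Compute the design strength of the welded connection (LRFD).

φR_n ≈ 106 kip

Effective throat t_e = 0.707 × 0.4375 = 0.3093 in.
Total length L = 9.5 in; A_we = 0.3093 × 9.5 = 2.938 in².
F_nw = 0.6 F_EXX = 0.6 × 80 = 48 ksi.
φR_n = 0.75 × 48 × 2.938 = 105.8 kip.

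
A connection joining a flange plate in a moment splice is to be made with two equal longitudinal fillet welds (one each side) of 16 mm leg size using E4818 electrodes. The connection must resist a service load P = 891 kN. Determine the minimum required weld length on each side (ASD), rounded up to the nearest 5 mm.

E48XX → F_EXX = 480 MPa.
Throat t_e = 0.707 × 16 = 11.31 mm.
r_n/Ω = (0.6 × 480 × 11.31) / 2.0 = 1629 N/mm = 1.629 kN/mm.
L_req = P / (r_n/Ω) = 891 / 1.629 = 547 mm total.
Per side: 547 / 2 = 273.5 mm.
Round up → use L = 275 mm on each side.

L = 275 mm on each side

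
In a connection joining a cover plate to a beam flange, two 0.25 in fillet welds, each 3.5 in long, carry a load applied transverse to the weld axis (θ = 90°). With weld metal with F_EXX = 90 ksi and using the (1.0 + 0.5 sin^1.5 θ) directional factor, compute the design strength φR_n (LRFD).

φR_n ≈ 75.2 kip

t_e = 0.707 × 0.25 = 0.1767 in; A_we = 0.1767 × 7 = 1.237 in².
Directional factor: 1.0 + 0.5 sin^1.5(90°) = 1.5.
F_nw = 0.6 × 90 × 1.5 = 81 ksi.
φR_n = 0.75 × 81 × 1.237 = 75.16 kip.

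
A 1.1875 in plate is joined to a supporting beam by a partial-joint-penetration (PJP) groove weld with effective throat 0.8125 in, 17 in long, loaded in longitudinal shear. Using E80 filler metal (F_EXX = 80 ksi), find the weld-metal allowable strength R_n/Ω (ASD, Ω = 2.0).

Effective throat (given) t_e = 0.8125 in.
A_we = 0.8125 × 17 = 13.81 in².
F_nw = 0.6 F_EXX = 48 ksi.
R_n/Ω = (48 × 13.81) / 2.0 = 331.5 kip.

R_n/Ω ≈ 332 kip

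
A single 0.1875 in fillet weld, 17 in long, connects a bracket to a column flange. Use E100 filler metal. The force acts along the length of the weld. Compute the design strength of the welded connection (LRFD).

φR_n ≈ 101 kip

E100XX → F_EXX = 100 ksi.
Effective throat t_e = 0.707 × 0.1875 = 0.1326 in.
Total length L = 17 in; A_we = 0.1326 × 17 = 2.254 in².
F_nw = 0.6 F_EXX = 0.6 × 100 = 60 ksi.
φR_n = 0.75 × 60 × 2.254 = 101.4 kip.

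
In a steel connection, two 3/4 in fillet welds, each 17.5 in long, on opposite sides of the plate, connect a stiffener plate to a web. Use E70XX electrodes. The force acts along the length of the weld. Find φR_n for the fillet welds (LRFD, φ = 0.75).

φR_n ≈ 585 kip

E70XX → F_EXX = 70 ksi.
Effective throat t_e = 0.707 × 0.75 = 0.5302 in.
Total length L = 35 in; A_we = 0.5302 × 35 = 18.56 in².
F_nw = 0.6 F_EXX = 0.6 × 70 = 42 ksi.
φR_n = 0.75 × 42 × 18.56 = 584.6 kip.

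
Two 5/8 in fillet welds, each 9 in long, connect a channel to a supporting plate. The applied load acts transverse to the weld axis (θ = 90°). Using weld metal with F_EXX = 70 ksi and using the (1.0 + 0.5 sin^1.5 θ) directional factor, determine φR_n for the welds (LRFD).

φR_n ≈ 376 kips

t_e = 0.707 × 0.625 = 0.4419 in; A_we = 0.4419 × 18 = 7.954 in².
Directional factor: 1.0 + 0.5 sin^1.5(90°) = 1.5.
F_nw = 0.6 × 70 × 1.5 = 63 ksi.
φR_n = 0.75 × 63 × 7.954 = 375.8 kips.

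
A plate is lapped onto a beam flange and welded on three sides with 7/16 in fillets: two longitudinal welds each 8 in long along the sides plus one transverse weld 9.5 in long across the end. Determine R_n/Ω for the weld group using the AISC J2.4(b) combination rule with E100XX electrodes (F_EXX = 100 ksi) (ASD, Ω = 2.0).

t_e = 0.707 × 0.4375 = 0.3093 in.
R_nwl = 0.6 × 100 × 0.3093 × 16 = 296.9 kip (longitudinal, 2 welds).
R_nwt = 0.6 × 100 × 0.3093 × 9.5 = 176.3 kip (transverse, base value).
(i) R_nwl + R_nwt = 473.2 kip; (ii) 0.85 R_nwl + 1.5 R_nwt = 516.9 kip.
R_n = max = 516.9 kip [governs: (ii)]; R_n/Ω = 258.4 kip.

R_n/Ω ≈ 258 kip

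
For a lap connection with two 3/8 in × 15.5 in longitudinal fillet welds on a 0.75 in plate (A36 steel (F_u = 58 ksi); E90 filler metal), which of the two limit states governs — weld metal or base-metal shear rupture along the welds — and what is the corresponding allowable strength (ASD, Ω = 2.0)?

E90XX → F_EXX = 90 ksi.
t_e = 0.707 × 0.375 = 0.2651 in; L = 31 in.
Weld metal: R_n/Ω = (1/2.0) × 0.6 × 90 × 0.2651 × 31 = 221.9 kips.
Base metal (shear rupture): R_n/Ω = (1/2.0) × 0.6 × 58 × 0.75 × 31 = 404.5 kips.
Governing: weld metal.

R_n/Ω ≈ 222 kips (weld metal governs)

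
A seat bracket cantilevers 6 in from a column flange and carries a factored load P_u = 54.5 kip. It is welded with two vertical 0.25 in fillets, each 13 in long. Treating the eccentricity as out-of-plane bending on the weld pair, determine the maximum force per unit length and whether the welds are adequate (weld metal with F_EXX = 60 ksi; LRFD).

f_max ≈ 6.17 kip/in; NOT adequate

L_w = 2 × 13 = 26 in; section modulus (unit throat) S = 2 × L²/6 = 56.33 in².
Direct shear f_v = P/L_w = 54.5/26 = 2.096 kip/in.
Moment M = P × e = 54.5 × 6 = 327 kip·in; bending f_b = M/S = 5.805 kip/in.
f_max = √(f_v² + f_b²) = √(2.096² + 5.805²) = 6.172 kip/in.
φr_n = 0.75 × 0.6 × 60 × (0.707 × 0.25) = 4.772 kip/in → NOT adequate.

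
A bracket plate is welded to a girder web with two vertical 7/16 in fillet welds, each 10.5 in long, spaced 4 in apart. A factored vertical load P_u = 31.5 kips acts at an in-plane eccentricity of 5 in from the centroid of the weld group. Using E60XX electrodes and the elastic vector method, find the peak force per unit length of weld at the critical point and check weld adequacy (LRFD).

E60XX → F_EXX = 60 ksi.
Total weld length L_w = 21 in. Treat welds as unit-width lines.
Polar moment about centroid: J = 2[d³/12 + d(b/2)²] = 2[10.5³/12 + 10.5×2²] = 276.9 in³.
Direct shear f_v = P/L_w = 31.5 / 21 = 1.5 kip/in (vertical).
Torsion M = P·e = 31.5 × 5 = 157.5 kip·in.
Critical point at (x, y) = (2, 5.25) from centroid. f_tx = M·y/J = 2.986 kip/in; f_ty = M·x/J = 1.137 kip/in.
Resultant f_max = √[f_tx² + (f_v + f_ty)²] = √[2.986² + (1.5 + 1.137)²] = 3.984 kip/in.
Capacity per unit length: φr_n = 0.75 × 0.6 × 60 × (0.707 × 0.4375) = 8.351 kip/in.
3.984 ≤ 8.351 → adequate.

f_max ≈ 3.98 kip/in; adequate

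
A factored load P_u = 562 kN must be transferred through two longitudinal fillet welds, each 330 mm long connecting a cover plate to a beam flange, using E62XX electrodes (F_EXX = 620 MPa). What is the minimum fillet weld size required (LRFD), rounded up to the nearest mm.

w = 5 mm

Total weld length L = 660 mm.
Required throat t_e = P_u / (φ × 0.6 F_EXX × L) = 562 / (0.75 × 0.6 × 620 × 660 × 10⁻³) = 3.052 mm.
Required leg w = t_e / 0.707 = 4.317 mm → use 5 mm.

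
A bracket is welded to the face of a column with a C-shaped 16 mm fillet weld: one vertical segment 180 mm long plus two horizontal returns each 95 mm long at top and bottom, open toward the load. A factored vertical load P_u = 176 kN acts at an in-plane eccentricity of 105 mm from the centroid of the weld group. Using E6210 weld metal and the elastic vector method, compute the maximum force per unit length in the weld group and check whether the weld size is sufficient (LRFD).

f_max ≈ 1240 N/mm; adequate

E62XX → F_EXX = 620 MPa.
Total weld length L_w = 370 mm. Treat welds as unit-width lines.
Centroid: x̄ = 2×95×47.5 / 370 = 24.39 mm from the vertical weld.
Polar moment about centroid: J = I_x + I_y = [180³/12 + 2×95×90²] + [180×24.39² + 2(95³/12 + 95×23.11²)] = 2376000 mm³.
Direct shear f_v = P/L_w = 176×10³ / 370 = 475.7 N/mm (vertical).
Torsion M = P·e = 176×10³ × 105 = 18480000 N·mm.
Critical point at (x, y) = (70.61, 90) from centroid. f_tx = M·y/J = 699.9 N/mm; f_ty = M·x/J = 549.1 N/mm.
Resultant f_max = √[f_tx² + (f_v + f_ty)²] = √[699.9² + (475.7 + 549.1)²] = 1241 N/mm.
Capacity per unit length: φr_n = 0.75 × 0.6 × 620 × (0.707 × 16) = 3156 N/mm.
1241 ≤ 3156 → adequate.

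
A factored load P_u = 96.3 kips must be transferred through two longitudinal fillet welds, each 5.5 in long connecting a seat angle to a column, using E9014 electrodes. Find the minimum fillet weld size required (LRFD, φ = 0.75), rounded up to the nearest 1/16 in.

E90XX → F_EXX = 90 ksi.
Total weld length L = 11 in.
Required throat t_e = P_u / (φ × 0.6 F_EXX × L) = 96.3 / (0.75 × 0.6 × 90 × 11) = 0.2162 in.
Required leg w = t_e / 0.707 = 0.3057 in → use 5/16 in.

w = 5/16 in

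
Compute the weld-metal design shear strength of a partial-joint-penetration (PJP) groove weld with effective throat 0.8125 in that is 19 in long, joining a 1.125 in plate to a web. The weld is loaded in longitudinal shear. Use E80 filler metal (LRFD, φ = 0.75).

φR_n ≈ 556 kips

E80XX → F_EXX = 80 ksi.
Effective throat (given) t_e = 0.8125 in.
A_we = 0.8125 × 19 = 15.44 in².
F_nw = 0.6 F_EXX = 48 ksi.
φR_n = 0.75 × 48 × 15.44 = 555.8 kips.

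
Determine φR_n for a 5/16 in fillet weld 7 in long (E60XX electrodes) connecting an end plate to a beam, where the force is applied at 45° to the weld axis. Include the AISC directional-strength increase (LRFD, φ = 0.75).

E60XX → F_EXX = 60 ksi.
t_e = 0.707 × 0.3125 = 0.2209 in; A_we = 0.2209 × 7 = 1.547 in².
Directional factor: 1.0 + 0.5 sin^1.5(45°) = 1.297.
F_nw = 0.6 × 60 × 1.297 = 46.7 ksi.
φR_n = 0.75 × 46.7 × 1.547 = 54.17 kips.

φR_n ≈ 54.2 kips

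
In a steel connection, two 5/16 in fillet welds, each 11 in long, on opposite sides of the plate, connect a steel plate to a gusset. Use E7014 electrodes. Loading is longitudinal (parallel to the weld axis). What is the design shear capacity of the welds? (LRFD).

φR_n ≈ 153 kips

E70XX → F_EXX = 70 ksi.
Effective throat t_e = 0.707 × 0.3125 = 0.2209 in.
Total length L = 22 in; A_we = 0.2209 × 22 = 4.861 in².
F_nw = 0.6 F_EXX = 0.6 × 70 = 42 ksi.
φR_n = 0.75 × 42 × 4.861 = 153.1 kips.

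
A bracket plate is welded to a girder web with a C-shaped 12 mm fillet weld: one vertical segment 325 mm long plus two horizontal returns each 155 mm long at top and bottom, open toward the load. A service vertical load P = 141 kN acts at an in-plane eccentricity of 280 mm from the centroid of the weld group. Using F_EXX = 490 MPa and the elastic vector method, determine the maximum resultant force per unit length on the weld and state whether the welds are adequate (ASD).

Total weld length L_w = 635 mm. Treat welds as unit-width lines.
Centroid: x̄ = 2×155×77.5 / 635 = 37.83 mm from the vertical weld.
Polar moment about centroid: J = I_x + I_y = [325³/12 + 2×155×162.5²] + [325×37.83² + 2(155³/12 + 155×39.67²)] = 12620000 mm³.
Direct shear f_v = P/L_w = 141×10³ / 635 = 222 N/mm (vertical).
Torsion M = P·e = 141×10³ × 280 = 39480000 N·mm.
Critical point at (x, y) = (117.2, 162.5) from centroid. f_tx = M·y/J = 508.4 N/mm; f_ty = M·x/J = 366.5 N/mm.
Resultant f_max = √[f_tx² + (f_v + f_ty)²] = √[508.4² + (222 + 366.5)²] = 777.7 N/mm.
Capacity per unit length: r_n/Ω = (1/2.0) × 0.6 × 490 × (0.707 × 12) = 1247 N/mm.
777.7 ≤ 1247 → adequate.

f_max ≈ 778 N/mm; adequate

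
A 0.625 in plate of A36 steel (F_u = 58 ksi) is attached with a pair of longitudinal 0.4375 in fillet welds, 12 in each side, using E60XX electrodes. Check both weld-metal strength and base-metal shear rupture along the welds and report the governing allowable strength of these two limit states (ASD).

R_n/Ω ≈ 134 kips (weld metal governs)

E60XX → F_EXX = 60 ksi.
t_e = 0.707 × 0.4375 = 0.3093 in; L = 24 in.
Weld metal: R_n/Ω = (1/2.0) × 0.6 × 60 × 0.3093 × 24 = 133.6 kips.
Base metal (shear rupture): R_n/Ω = (1/2.0) × 0.6 × 58 × 0.625 × 24 = 261 kips.
Governing: weld metal.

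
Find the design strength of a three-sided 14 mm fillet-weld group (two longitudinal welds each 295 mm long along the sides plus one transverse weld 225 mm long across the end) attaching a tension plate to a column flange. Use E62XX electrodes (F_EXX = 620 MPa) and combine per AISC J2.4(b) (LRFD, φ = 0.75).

t_e = 0.707 × 14 = 9.898 mm.
R_nwl = 0.6 × 620 × 9.898 × 590 × 10⁻³ = 2172 kN (longitudinal, 2 welds).
R_nwt = 0.6 × 620 × 9.898 × 225 × 10⁻³ = 828.5 kN (transverse, base value).
(i) R_nwl + R_nwt = 3001 kN; (ii) 0.85 R_nwl + 1.5 R_nwt = 3089 kN.
R_n = max = 3089 kN [governs: (ii)]; φR_n = 2317 kN.

φR_n ≈ 2320 kN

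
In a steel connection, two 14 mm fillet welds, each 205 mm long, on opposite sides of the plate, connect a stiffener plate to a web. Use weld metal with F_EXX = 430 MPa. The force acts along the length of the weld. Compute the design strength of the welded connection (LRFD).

Effective throat t_e = 0.707 × 14 = 9.898 mm.
Total length L = 410 mm; A_we = 9.898 × 410 = 4058 mm².
F_nw = 0.6 F_EXX = 0.6 × 430 = 258 MPa.
φR_n = 0.75 × 258 × 4058 × 10⁻³ = 785.3 kN.

φR_n ≈ 785 kN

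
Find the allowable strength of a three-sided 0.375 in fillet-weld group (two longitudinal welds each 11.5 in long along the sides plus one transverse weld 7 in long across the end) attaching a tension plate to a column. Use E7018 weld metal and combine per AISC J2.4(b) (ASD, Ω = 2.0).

R_n/Ω ≈ 167 kip

E70XX → F_EXX = 70 ksi.
t_e = 0.707 × 0.375 = 0.2651 in.
R_nwl = 0.6 × 70 × 0.2651 × 23 = 256.1 kip (longitudinal, 2 welds).
R_nwt = 0.6 × 70 × 0.2651 × 7 = 77.95 kip (transverse, base value).
(i) R_nwl + R_nwt = 334.1 kip; (ii) 0.85 R_nwl + 1.5 R_nwt = 334.6 kip.
R_n = max = 334.6 kip [governs: (ii)]; R_n/Ω = 167.3 kip.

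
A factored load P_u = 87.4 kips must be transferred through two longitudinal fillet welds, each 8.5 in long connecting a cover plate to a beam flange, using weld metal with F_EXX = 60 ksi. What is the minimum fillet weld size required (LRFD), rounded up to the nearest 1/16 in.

Total weld length L = 17 in.
Required throat t_e = P_u / (φ × 0.6 F_EXX × L) = 87.4 / (0.75 × 0.6 × 60 × 17) = 0.1904 in.
Required leg w = t_e / 0.707 = 0.2693 in → use 5/16 in.

w = 5/16 in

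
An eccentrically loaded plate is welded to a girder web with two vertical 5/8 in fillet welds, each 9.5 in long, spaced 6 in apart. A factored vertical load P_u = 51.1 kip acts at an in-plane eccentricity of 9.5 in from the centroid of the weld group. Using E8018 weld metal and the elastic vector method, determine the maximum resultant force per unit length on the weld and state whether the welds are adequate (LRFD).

f_max ≈ 10.4 kip/in; adequate

E80XX → F_EXX = 80 ksi.
Total weld length L_w = 19 in. Treat welds as unit-width lines.
Polar moment about centroid: J = 2[d³/12 + d(b/2)²] = 2[9.5³/12 + 9.5×3²] = 313.9 in³.
Direct shear f_v = P/L_w = 51.1 / 19 = 2.689 kip/in (vertical).
Torsion M = P·e = 51.1 × 9.5 = 485.45 kip·in.
Critical point at (x, y) = (3, 4.75) from centroid. f_tx = M·y/J = 7.346 kip/in; f_ty = M·x/J = 4.64 kip/in.
Resultant f_max = √[f_tx² + (f_v + f_ty)²] = √[7.346² + (2.689 + 4.64)²] = 10.38 kip/in.
Capacity per unit length: φr_n = 0.75 × 0.6 × 80 × (0.707 × 0.625) = 15.91 kip/in.
10.38 ≤ 15.91 → adequate.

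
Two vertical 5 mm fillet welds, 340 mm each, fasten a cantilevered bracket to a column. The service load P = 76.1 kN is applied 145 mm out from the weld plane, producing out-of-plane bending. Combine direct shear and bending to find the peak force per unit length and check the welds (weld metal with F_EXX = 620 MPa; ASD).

f_max ≈ 307 N/mm; adequate

L_w = 2 × 340 = 680 mm; section modulus (unit throat) S = 2 × L²/6 = 38530 mm².
Direct shear f_v = P/L_w = 76.1×10³/680 = 111.9 N/mm.
Moment M = P × e = 76.1×10³ × 145 = 11034000 N·mm; bending f_b = M/S = 286.4 N/mm.
f_max = √(f_v² + f_b²) = √(111.9² + 286.4²) = 307.5 N/mm.
r_n/Ω = (1/2.0) × 0.6 × 620 × (0.707 × 5) = 657.5 N/mm → adequate.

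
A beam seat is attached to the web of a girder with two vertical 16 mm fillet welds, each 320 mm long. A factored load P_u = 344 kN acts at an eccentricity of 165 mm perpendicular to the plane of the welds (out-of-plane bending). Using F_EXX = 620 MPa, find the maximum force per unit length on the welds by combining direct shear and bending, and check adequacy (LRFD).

f_max ≈ 1750 N/mm; adequate

L_w = 2 × 320 = 640 mm; section modulus (unit throat) S = 2 × L²/6 = 34130 mm².
Direct shear f_v = P/L_w = 344×10³/640 = 537.5 N/mm.
Moment M = P × e = 344×10³ × 165 = 56760000 N·mm; bending f_b = M/S = 1663 N/mm.
f_max = √(f_v² + f_b²) = √(537.5² + 1663²) = 1748 N/mm.
φr_n = 0.75 × 0.6 × 620 × (0.707 × 16) = 3156 N/mm → adequate.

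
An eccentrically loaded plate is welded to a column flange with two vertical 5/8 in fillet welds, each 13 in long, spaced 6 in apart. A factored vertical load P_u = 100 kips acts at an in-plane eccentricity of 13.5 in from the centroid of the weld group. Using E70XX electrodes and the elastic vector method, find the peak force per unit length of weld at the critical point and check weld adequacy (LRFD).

E70XX → F_EXX = 70 ksi.
Total weld length L_w = 26 in. Treat welds as unit-width lines.
Polar moment about centroid: J = 2[d³/12 + d(b/2)²] = 2[13³/12 + 13×3²] = 600.2 in³.
Direct shear f_v = P/L_w = 100 / 26 = 3.846 kip/in (vertical).
Torsion M = P·e = 100 × 13.5 = 1350 kip·in.
Critical point at (x, y) = (3, 6.5) from centroid. f_tx = M·y/J = 14.62 kip/in; f_ty = M·x/J = 6.748 kip/in.
Resultant f_max = √[f_tx² + (f_v + f_ty)²] = √[14.62² + (3.846 + 6.748)²] = 18.06 kip/in.
Capacity per unit length: φr_n = 0.75 × 0.6 × 70 × (0.707 × 0.625) = 13.92 kip/in.
18.06 > 13.92 → NOT adequate.

f_max ≈ 18.1 kip/in; NOT adequate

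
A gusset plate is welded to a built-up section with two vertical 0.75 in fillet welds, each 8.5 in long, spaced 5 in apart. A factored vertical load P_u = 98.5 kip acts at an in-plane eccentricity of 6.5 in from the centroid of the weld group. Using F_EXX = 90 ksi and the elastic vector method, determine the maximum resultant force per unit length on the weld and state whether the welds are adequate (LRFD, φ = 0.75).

f_max ≈ 18.7 kip/in; adequate

Total weld length L_w = 17 in. Treat welds as unit-width lines.
Polar moment about centroid: J = 2[d³/12 + d(b/2)²] = 2[8.5³/12 + 8.5×2.5²] = 208.6 in³.
Direct shear f_v = P/L_w = 98.5 / 17 = 5.794 kip/in (vertical).
Torsion M = P·e = 98.5 × 6.5 = 640.25 kip·in.
Critical point at (x, y) = (2.5, 4.25) from centroid. f_tx = M·y/J = 13.04 kip/in; f_ty = M·x/J = 7.673 kip/in.
Resultant f_max = √[f_tx² + (f_v + f_ty)²] = √[13.04² + (5.794 + 7.673)²] = 18.75 kip/in.
Capacity per unit length: φr_n = 0.75 × 0.6 × 90 × (0.707 × 0.75) = 21.48 kip/in.
18.75 ≤ 21.48 → adequate.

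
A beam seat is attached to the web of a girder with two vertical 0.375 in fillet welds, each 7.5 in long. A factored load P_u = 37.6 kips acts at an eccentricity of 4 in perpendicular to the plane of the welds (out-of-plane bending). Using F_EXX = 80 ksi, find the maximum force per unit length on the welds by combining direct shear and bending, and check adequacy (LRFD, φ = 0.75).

f_max ≈ 8.4 kip/in; adequate

L_w = 2 × 7.5 = 15 in; section modulus (unit throat) S = 2 × L²/6 = 18.75 in².
Direct shear f_v = P/L_w = 37.6/15 = 2.507 kip/in.
Moment M = P × e = 37.6 × 4 = 150.4 kip·in; bending f_b = M/S = 8.021 kip/in.
f_max = √(f_v² + f_b²) = √(2.507² + 8.021²) = 8.404 kip/in.
φr_n = 0.75 × 0.6 × 80 × (0.707 × 0.375) = 9.544 kip/in → adequate.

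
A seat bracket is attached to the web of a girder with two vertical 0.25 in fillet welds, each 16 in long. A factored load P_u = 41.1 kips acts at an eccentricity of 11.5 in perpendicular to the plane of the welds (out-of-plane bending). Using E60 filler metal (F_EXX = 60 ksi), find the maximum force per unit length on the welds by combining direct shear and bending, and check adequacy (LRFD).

L_w = 2 × 16 = 32 in; section modulus (unit throat) S = 2 × L²/6 = 85.33 in².
Direct shear f_v = P/L_w = 41.1/32 = 1.284 kip/in.
Moment M = P × e = 41.1 × 11.5 = 472.65 kip·in; bending f_b = M/S = 5.539 kip/in.
f_max = √(f_v² + f_b²) = √(1.284² + 5.539²) = 5.686 kip/in.
φr_n = 0.75 × 0.6 × 60 × (0.707 × 0.25) = 4.772 kip/in → NOT adequate.

f_max ≈ 5.69 kip/in; NOT adequate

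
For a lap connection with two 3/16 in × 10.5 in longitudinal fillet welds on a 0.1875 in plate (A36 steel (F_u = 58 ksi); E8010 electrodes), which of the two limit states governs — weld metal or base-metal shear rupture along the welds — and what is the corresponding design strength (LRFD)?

E80XX → F_EXX = 80 ksi.
t_e = 0.707 × 0.1875 = 0.1326 in; L = 21 in.
Weld metal: φR_n = 0.75 × 0.6 × 80 × 0.1326 × 21 = 100.2 kip.
Base metal (shear rupture): φR_n = 0.75 × 0.6 × 58 × 0.1875 × 21 = 102.8 kip.
Governing: weld metal.

φR_n ≈ 100 kip (weld metal governs)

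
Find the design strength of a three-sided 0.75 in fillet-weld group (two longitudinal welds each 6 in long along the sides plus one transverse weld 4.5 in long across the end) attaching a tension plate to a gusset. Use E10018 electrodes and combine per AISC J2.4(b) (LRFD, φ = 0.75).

φR_n ≈ 404 kips

E100XX → F_EXX = 100 ksi.
t_e = 0.707 × 0.75 = 0.5302 in.
R_nwl = 0.6 × 100 × 0.5302 × 12 = 381.8 kips (longitudinal, 2 welds).
R_nwt = 0.6 × 100 × 0.5302 × 4.5 = 143.2 kips (transverse, base value).
(i) R_nwl + R_nwt = 524.9 kips; (ii) 0.85 R_nwl + 1.5 R_nwt = 539.3 kips.
R_n = max = 539.3 kips [governs: (ii)]; φR_n = 404.4 kips.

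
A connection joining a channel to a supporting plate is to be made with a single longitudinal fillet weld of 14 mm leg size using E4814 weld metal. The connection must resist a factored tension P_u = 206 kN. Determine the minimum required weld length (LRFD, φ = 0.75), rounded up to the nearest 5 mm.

E48XX → F_EXX = 480 MPa.
Throat t_e = 0.707 × 14 = 9.898 mm.
φr_n = 0.75 × 0.6 × 480 × 9.898 × 10⁻³ = 2.138 kN/mm.
L_req = P_u / φr_n = 206 / 2.138 = 96.35 mm total.
Round up → use L = 100 mm.

L = 100 mm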